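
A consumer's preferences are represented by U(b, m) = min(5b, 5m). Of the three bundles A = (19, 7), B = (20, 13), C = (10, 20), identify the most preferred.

Evaluate utility at each bundle:
U(A) = 35.
U(B) = 65.
U(C) = 50.
Highest utility is B, so B ≻ C ≻ A.

Bundle B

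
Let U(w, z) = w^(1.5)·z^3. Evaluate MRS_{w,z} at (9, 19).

MU_w = 1.5·√w·z^3 and MU_z = 3·w^(1.5)·z^2.
MRS = MU_w/MU_z = (0.5)·z/w.
At (9, 19): MRS = 19/18.
The indifference curve has slope −19/18 at this bundle.

MRS = 19/18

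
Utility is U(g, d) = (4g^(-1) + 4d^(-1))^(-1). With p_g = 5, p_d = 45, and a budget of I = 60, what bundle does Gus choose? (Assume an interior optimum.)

g* = 3, d* = 1

For CES with ρ = -1, MRS = (d/g)^2.
Tangency: set MRS = p_g/p_d = 5/45 = 1/9.
So (d/g)^2 = 1/9; taking the square root, d/g = 1/3, i.e. d = (1/3)·g.
Substitute into the budget 5·g + 45·d = 60: 20·g = 60, so g* = 3 and d* = (1/3)·3 = 1.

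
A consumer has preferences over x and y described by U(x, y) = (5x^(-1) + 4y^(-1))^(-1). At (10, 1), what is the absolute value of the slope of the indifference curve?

MRS = 1/80

For CES with ρ = -1, MRS = (5/4)·(y/x)^2.
At (10, 1): MRS = 1/80.
So at (10, 1) the consumer would give up 1/80 units of y for one more unit of x.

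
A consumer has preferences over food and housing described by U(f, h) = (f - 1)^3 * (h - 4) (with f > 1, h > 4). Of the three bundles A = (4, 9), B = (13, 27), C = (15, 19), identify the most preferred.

Bundle C

Evaluate utility at each bundle:
U(A) = 135.
U(B) = 39744.
U(C) = 41160.
Highest utility is C, so C ≻ B ≻ A.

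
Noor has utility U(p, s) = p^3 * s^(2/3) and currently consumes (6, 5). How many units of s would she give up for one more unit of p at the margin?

MU_p = 3·p^2·s^(2/3) and MU_s = 2/3·p^3·s^(-1/3).
MRS = MU_p/MU_s = (4.5)·s/p.
At (6, 5): MRS = 3.75.
That is, one extra unit of p is worth 3.75 units of s at the margin.

MRS = 3.75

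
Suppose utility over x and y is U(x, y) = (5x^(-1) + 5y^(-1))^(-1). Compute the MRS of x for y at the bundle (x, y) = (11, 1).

MRS = 1/121

For CES with ρ = -1, MRS = (y/x)^2.
At (11, 1): MRS = 1/121.
The indifference curve has slope −1/121 at this bundle.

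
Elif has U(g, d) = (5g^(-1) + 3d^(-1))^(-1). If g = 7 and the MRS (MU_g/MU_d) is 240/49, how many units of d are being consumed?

For CES with ρ = -1, MRS = (5/3)·(d/g)^2.
Setting (5/3)·(d/7)^2 = 240/49 gives (d/7)^2 = 144/49, so d/7 = 12/7 and d = 12.

d = 12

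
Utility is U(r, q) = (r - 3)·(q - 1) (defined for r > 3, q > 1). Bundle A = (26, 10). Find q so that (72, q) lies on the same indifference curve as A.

U(26, 10) = 207.
Set U(72, q) = 207 and solve.
With r = 72: (72 − 3) = 69, so (q − 1) = 207/69 = 3.
So q = 1 + 3 = 4.
Check: U(72, 4) = 207.

q = 4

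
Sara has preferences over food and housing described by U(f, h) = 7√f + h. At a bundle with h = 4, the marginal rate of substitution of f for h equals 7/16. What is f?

MU_f = 7/(2√f), MU_h = 1.
MRS = 7/(2√f) ÷ 1.
MRS depends only on f: 3.5/√f = 7/16 ⇒ √f = 3.5/(7/16) = 8 ⇒ f = 64.

f = 64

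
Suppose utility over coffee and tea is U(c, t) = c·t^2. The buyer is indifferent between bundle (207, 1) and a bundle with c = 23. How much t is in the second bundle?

t = 3

U(207, 1) = 207.
Set U(23, t) = 207 and solve.
With c = 23: t^2 = 207/23 = 9; taking the square root, t = 3.
Check: U(23, 3) = 207.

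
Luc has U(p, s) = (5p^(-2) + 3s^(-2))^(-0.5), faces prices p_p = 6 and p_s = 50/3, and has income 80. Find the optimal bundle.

p* = 5, s* = 3

For CES with ρ = -2, MRS = (5/3)·(s/p)^3.
Tangency: set MRS = p_p/p_s = 6/(50/3) = 9/25.
So (s/p)^3 = 27/125; taking the cube root, s/p = 0.6, i.e. s = 0.6·p.
Substitute into the budget 6·p + (50/3)·s = 80: 16·p = 80, so p* = 5 and s* = 0.6·5 = 3.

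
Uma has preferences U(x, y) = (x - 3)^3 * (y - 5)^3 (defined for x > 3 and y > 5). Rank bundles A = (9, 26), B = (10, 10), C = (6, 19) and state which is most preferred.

Evaluate utility at each bundle:
U(A) = 2000376.
U(B) = 42875.
U(C) = 74088.
Highest utility is A, so A ≻ C ≻ B.

Bundle A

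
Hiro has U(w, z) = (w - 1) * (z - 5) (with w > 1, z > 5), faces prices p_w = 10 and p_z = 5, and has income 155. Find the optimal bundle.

MU_w = (z−5), MU_z = (w−1).
MRS = (z−5)/(w−1).
Tangency: set MRS = p_w/p_z = 10/5 = 2.
So (z − 5)/(w − 1) = 2, i.e. (z − 5) = 2·(w − 1).
Rewrite the budget in excess-of-subsistence terms: 10·(w − 1) + 5·(z − 5) = 155 − 10·1 − 5·5 = 120.
Substituting, 20·(w − 1) = 120, so w − 1 = 6 and w* = 7.
Then z − 5 = 2·6 = 12, so z* = 17.

w* = 7, z* = 17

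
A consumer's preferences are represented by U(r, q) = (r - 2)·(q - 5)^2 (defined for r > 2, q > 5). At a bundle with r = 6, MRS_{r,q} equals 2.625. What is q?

q = 26

MU_r = (q−5)^2, MU_q = 2·(r−2)·(q−5).
MRS = (1/2)·(q−5)/(r−2).
Substitute r = 6: MRS = (q − 5)/8. Setting this equal to 2.625 gives q − 5 = 2.625·8 = 21, so q = 26.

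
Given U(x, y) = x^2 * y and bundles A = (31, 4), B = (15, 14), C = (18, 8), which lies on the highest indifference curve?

Evaluate utility at each bundle:
U(A) = 3844.
U(B) = 3150.
U(C) = 2592.
Highest utility is A, so A ≻ B ≻ C.

Bundle A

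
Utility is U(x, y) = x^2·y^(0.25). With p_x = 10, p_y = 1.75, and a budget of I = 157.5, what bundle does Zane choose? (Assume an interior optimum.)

x* = 14, y* = 10

MU_x = 2·x·y^(0.25) and MU_y = 0.25·x^2·y^(-0.75).
MRS = MU_x/MU_y = (8)·y/x.
Tangency: set MRS = p_x/p_y = 10/1.75 = 40/7.
So (8)·y/x = 40/7, i.e. y = (5/7)·x.
Substitute into the budget 10·x + 1.75·y = 157.5: 11.25·x = 157.5, so x* = 14.
Then y* = (5/7)·14 = 10.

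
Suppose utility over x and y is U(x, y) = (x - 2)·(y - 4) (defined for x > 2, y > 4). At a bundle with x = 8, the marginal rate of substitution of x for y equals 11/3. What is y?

y = 26

MU_x = (y−4), MU_y = (x−2).
MRS = (y−4)/(x−2).
Substitute x = 8: MRS = (y − 4)/6. Setting this equal to 11/3 gives y − 4 = (11/3)·6 = 22, so y = 26.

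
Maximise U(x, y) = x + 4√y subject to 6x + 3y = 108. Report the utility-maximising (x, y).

MU_x = 1, MU_y = 4/(2√y).
MRS = 1 ÷ (4/(2√y)).
Tangency: set MRS = p_x/p_y = 6/3 = 2.
MRS depends only on y: 0.5·√y = 2 ⇒ √y = 2/0.5 = 4 ⇒ y* = 16.
From the budget, 6·x = 108 − 3·16 = 60, so x* = 10.

x* = 10, y* = 16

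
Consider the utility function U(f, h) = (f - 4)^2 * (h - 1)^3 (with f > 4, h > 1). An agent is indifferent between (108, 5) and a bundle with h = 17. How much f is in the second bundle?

U(108, 5) = 692224.
Set U(f, 17) = 692224 and solve.
With h = 17: (17 − 1)^3 = 4096, so (f − 4)^2 = 692224/4096 = 169.
Taking the square root (with f > 4): f − 4 = 13, so f = 17.
Check: U(17, 17) = 692224.

f = 17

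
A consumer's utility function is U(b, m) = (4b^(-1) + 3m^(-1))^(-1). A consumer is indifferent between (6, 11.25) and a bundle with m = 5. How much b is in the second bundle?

b = 12

U depends on (b, m) only through S = 4b^(-1) + 3m^(-1), so equal utility means equal S. At (6, 11.25): S = 14/15.
With m = 5: 3·5^(-1) = 0.6, so 4b^(-1) = 14/15 − 0.6 = 1/3, i.e. b^(-1) = 1/12.
Hence b = 1/(1/12) = 12.
Check: U(12, 5) = 1.0714.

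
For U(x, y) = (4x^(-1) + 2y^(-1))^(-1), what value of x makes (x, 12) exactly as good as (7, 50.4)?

x = 9

U depends on (x, y) only through S = 4x^(-1) + 2y^(-1), so equal utility means equal S. At (7, 50.4): S = 11/18.
With y = 12: 2·12^(-1) = 1/6, so 4x^(-1) = 11/18 − 1/6 = 4/9, i.e. x^(-1) = 1/9.
Hence x = 1/(1/9) = 9.
Check: U(9, 12) = 1.6364.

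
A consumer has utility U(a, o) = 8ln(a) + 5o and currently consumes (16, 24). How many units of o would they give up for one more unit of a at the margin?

MRS = 0.1

MU_a = 8/a, MU_o = 5.
MRS = 8/a ÷ 5.
At (16, 24): MRS = 0.1.
That is, one extra unit of a is worth 0.1 units of o at the margin.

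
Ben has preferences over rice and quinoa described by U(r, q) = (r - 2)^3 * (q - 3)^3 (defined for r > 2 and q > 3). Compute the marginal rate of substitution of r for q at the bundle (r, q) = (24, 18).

MRS = 15/22

MU_r = 3·(r−2)^2·(q−3)^3, MU_q = 3·(r−2)^3·(q−3)^2.
MRS = (q−3)/(r−2).
At (24, 18): MRS = 15/22.
The indifference curve has slope −15/22 at this bundle.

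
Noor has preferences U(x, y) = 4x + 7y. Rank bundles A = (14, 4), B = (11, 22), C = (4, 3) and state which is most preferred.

Evaluate utility at each bundle:
U(A) = 84.
U(B) = 198.
U(C) = 37.
Highest utility is B, so B ≻ A ≻ C.

Bundle B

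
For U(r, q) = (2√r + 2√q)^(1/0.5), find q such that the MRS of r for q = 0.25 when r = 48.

For CES with ρ = 0.5, MRS = √(q/r).
Setting √(q/48) = 0.25 gives q/48 = 1/16 and q = 3.

q = 3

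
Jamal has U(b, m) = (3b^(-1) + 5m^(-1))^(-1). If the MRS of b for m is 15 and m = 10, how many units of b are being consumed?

For CES with ρ = -1, MRS = (3/5)·(m/b)^2.
Setting (3/5)·(10/b)^2 = 15 gives (10/b)^2 = 25, so 10/b = 5 and b = 2.

b = 2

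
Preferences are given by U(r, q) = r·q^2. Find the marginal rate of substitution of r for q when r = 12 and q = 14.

MRS = 7/12

MU_r = q^2 and MU_q = 2·r·q.
MRS = MU_r/MU_q = (1/2)·q/r.
At (12, 14): MRS = 7/12.
That is, one extra unit of r is worth 7/12 units of q at the margin.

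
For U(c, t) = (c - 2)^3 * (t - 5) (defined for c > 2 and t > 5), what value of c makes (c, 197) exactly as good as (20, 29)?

c = 11

U(20, 29) = 139968.
Set U(c, 197) = 139968 and solve.
With t = 197: (197 − 5) = 192, so (c − 2)^3 = 139968/192 = 729.
Taking the cube root (with c > 2): c − 2 = 9, so c = 11.
Check: U(11, 197) = 139968.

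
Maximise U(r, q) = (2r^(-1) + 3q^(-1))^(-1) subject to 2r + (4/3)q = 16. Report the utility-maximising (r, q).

r* = 4, q* = 6

For CES with ρ = -1, MRS = (2/3)·(q/r)^2.
Tangency: set MRS = p_r/p_q = 2/(4/3) = 1.5.
So (q/r)^2 = 2.25; taking the square root, q/r = 1.5, i.e. q = 1.5·r.
Substitute into the budget 2·r + (4/3)·q = 16: 4·r = 16, so r* = 4 and q* = 1.5·4 = 6.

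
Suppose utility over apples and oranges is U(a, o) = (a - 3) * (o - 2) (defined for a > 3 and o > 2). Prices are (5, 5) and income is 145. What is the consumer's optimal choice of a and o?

a* = 15, o* = 14

MU_a = (o−2), MU_o = (a−3).
MRS = (o−2)/(a−3).
Tangency: set MRS = p_a/p_o = 5/5 = 1.
So (o − 2)/(a − 3) = 1, i.e. (o − 2) = (a − 3).
Rewrite the budget in excess-of-subsistence terms: 5·(a − 3) + 5·(o − 2) = 145 − 5·3 − 5·2 = 120.
Substituting, 10·(a − 3) = 120, so a − 3 = 12 and a* = 15.
Then o − 2 = 12, so o* = 14.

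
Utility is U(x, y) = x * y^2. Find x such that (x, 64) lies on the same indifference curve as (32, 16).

U(32, 16) = 8192.
Set U(x, 64) = 8192 and solve.
With y = 64: 64^2 = 4096, so x = 8192/4096 = 2.
Check: U(2, 64) = 8192.

x = 2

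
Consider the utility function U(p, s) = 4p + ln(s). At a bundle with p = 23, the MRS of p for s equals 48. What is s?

s = 12

MU_p = 4, MU_s = 1/s.
MRS = 4 ÷ (1/s).
MRS depends only on s: 4·s = 48 ⇒ s = 48/4 = 12.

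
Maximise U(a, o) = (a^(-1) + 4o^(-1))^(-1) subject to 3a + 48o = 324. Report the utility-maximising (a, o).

For CES with ρ = -1, MRS = (1/4)·(o/a)^2.
Tangency: set MRS = p_a/p_o = 3/48 = 1/16.
So (o/a)^2 = 0.25; taking the square root, o/a = 0.5, i.e. o = 0.5·a.
Substitute into the budget 3·a + 48·o = 324: 27·a = 324, so a* = 12 and o* = 0.5·12 = 6.

a* = 12, o* = 6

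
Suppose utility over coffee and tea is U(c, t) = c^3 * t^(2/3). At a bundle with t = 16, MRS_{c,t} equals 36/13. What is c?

MU_c = 3·c^2·t^(2/3) and MU_t = 2/3·c^3·t^(-1/3).
MRS = MU_c/MU_t = (4.5)·t/c.
Substitute t = 16: MRS = 72/c. Setting 72/c = 36/13 gives c = 72/(36/13) = 26.

c = 26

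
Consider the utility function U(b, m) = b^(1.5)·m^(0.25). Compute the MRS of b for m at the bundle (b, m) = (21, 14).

MU_b = 1.5·√b·m^(0.25) and MU_m = 0.25·b^(1.5)·m^(-0.75).
MRS = MU_b/MU_m = (6)·m/b.
At (21, 14): MRS = 4.
That is, one extra unit of b is worth 4 units of m at the margin.

MRS = 4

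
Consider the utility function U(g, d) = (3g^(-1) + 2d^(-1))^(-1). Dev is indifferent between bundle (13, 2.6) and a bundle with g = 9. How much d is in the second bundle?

d = 3

U depends on (g, d) only through S = 3g^(-1) + 2d^(-1), so equal utility means equal S. At (13, 2.6): S = 1.
With g = 9: 3·9^(-1) = 1/3, so 2d^(-1) = 1 − 1/3 = 2/3, i.e. d^(-1) = 1/3.
Hence d = 1/(1/3) = 3.
Check: U(9, 3) = 1.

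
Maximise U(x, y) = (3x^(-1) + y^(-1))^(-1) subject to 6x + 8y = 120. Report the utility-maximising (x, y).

For CES with ρ = -1, MRS = (3/1)·(y/x)^2.
Tangency: set MRS = p_x/p_y = 6/8 = 0.75.
So (y/x)^2 = 0.25; taking the square root, y/x = 0.5, i.e. y = 0.5·x.
Substitute into the budget 6·x + 8·y = 120: 10·x = 120, so x* = 12 and y* = 0.5·12 = 6.

x* = 12, y* = 6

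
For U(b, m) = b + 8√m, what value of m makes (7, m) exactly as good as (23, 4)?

U(23, 4) = 39.
Set U(7, m) = 39 and solve.
With b = 7: 8√m = 39 − 7 = 32, so √m = 4 and m = 16.
Check: U(7, 16) = 39.

m = 16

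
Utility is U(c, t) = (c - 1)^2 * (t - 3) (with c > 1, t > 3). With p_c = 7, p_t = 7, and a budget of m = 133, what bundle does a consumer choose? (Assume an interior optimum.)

MU_c = 2·(c−1)·(t−3), MU_t = (c−1)^2.
MRS = (2/1)·(t−3)/(c−1).
Tangency: set MRS = p_c/p_t = 7/7 = 1.
So (2/1)·(t − 3)/(c − 1) = 1, i.e. (t − 3) = 0.5·(c − 1).
Rewrite the budget in excess-of-subsistence terms: 7·(c − 1) + 7·(t − 3) = 133 − 7·1 − 7·3 = 105.
Substituting, 10.5·(c − 1) = 105, so c − 1 = 10 and c* = 11.
Then t − 3 = 0.5·10 = 5, so t* = 8.

c* = 11, t* = 8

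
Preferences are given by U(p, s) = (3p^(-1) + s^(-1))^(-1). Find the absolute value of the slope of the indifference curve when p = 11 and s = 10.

For CES with ρ = -1, MRS = (3/1)·(s/p)^2.
At (11, 10): MRS = 300/121.
So at (11, 10) the consumer would give up 300/121 units of s for one more unit of p.

MRS = 300/121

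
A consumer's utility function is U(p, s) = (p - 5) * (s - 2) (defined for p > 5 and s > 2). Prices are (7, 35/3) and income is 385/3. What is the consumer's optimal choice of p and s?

MU_p = (s−2), MU_s = (p−5).
MRS = (s−2)/(p−5).
Tangency: set MRS = p_p/p_s = 7/(35/3) = 0.6.
So (s − 2)/(p − 5) = 0.6, i.e. (s − 2) = 0.6·(p − 5).
Rewrite the budget in excess-of-subsistence terms: 7·(p − 5) + (35/3)·(s − 2) = 385/3 − 7·5 − (35/3)·2 = 70.
Substituting, 14·(p − 5) = 70, so p − 5 = 5 and p* = 10.
Then s − 2 = 0.6·5 = 3, so s* = 5.

p* = 10, s* = 5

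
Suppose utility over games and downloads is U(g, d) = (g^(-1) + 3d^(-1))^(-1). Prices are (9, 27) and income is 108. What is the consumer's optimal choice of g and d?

For CES with ρ = -1, MRS = (1/3)·(d/g)^2.
Tangency: set MRS = p_g/p_d = 9/27 = 1/3.
So (d/g)^2 = 1; taking the square root, d/g = 1, i.e. d = g.
Substitute into the budget 9·g + 27·d = 108: 36·g = 108, so g* = 3 and d* = 3.

g* = 3, d* = 3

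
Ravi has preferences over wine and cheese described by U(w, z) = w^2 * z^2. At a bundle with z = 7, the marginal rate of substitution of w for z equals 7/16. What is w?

w = 16

MU_w = 2·w·z^2 and MU_z = 2·w^2·z.
MRS = MU_w/MU_z = z/w.
Substitute z = 7: MRS = 7/w. Setting 7/w = 7/16 gives w = 7/(7/16) = 16.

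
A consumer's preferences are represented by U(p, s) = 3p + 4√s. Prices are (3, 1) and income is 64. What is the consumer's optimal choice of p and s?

MU_p = 3, MU_s = 4/(2√s).
MRS = 3 ÷ (4/(2√s)).
Tangency: set MRS = p_p/p_s = 3/1 = 3.
MRS depends only on s: 1.5·√s = 3 ⇒ √s = 3/1.5 = 2 ⇒ s* = 4.
From the budget, 3·p = 64 − 1·4 = 60, so p* = 20.

p* = 20, s* = 4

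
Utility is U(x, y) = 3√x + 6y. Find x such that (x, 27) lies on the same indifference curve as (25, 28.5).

x = 64

U(25, 28.5) = 186.
Set U(x, 27) = 186 and solve.
With y = 27: 3√x = 186 − 6·27 = 24, so √x = 8 and x = 64.
Check: U(64, 27) = 186.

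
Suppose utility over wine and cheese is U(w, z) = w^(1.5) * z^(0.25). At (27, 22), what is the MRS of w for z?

MU_w = 1.5·√w·z^(0.25) and MU_z = 0.25·w^(1.5)·z^(-0.75).
MRS = MU_w/MU_z = (6)·z/w.
At (27, 22): MRS = 44/9.
The indifference curve has slope −44/9 at this bundle.

MRS = 44/9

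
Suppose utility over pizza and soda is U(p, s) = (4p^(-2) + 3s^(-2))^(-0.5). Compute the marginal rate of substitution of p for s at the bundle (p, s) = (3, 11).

MRS = 5324/81

For CES with ρ = -2, MRS = (4/3)·(s/p)^3.
At (3, 11): MRS = 5324/81.
So at (3, 11) the consumer would give up 5324/81 units of s for one more unit of p.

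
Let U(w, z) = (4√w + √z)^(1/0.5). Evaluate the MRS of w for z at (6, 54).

For CES with ρ = 0.5, MRS = (4/1)·√(z/w).
At (6, 54): MRS = 12.
That is, one extra unit of w is worth 12 units of z at the margin.

MRS = 12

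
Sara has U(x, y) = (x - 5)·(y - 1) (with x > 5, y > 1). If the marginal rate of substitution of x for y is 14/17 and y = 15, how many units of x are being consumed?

x = 22

MU_x = (y−1), MU_y = (x−5).
MRS = (y−1)/(x−5).
Substitute y = 15: MRS = 14/(x − 5). Setting this equal to 14/17 gives x − 5 = 14/(14/17) = 17, so x = 22.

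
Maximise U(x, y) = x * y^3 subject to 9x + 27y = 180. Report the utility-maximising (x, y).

x* = 5, y* = 5

MU_x = y^3 and MU_y = 3·x·y^2.
MRS = MU_x/MU_y = (1/3)·y/x.
Tangency: set MRS = p_x/p_y = 9/27 = 1/3.
So (1/3)·y/x = 1/3, i.e. y = x.
Substitute into the budget 9·x + 27·y = 180: 36·x = 180, so x* = 5.
Then y* = 5.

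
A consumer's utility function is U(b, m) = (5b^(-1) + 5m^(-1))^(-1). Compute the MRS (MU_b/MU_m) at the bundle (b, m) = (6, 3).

MRS = 0.25

For CES with ρ = -1, MRS = (m/b)^2.
At (6, 3): MRS = 0.25.
The indifference curve has slope −0.25 at this bundle.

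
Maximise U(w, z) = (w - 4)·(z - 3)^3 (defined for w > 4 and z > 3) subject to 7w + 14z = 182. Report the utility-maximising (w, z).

MU_w = (z−3)^3, MU_z = 3·(w−4)·(z−3)^2.
MRS = (1/3)·(z−3)/(w−4).
Tangency: set MRS = p_w/p_z = 7/14 = 0.5.
So (1/3)·(z − 3)/(w − 4) = 0.5, i.e. (z − 3) = 1.5·(w − 4).
Rewrite the budget in excess-of-subsistence terms: 7·(w − 4) + 14·(z − 3) = 182 − 7·4 − 14·3 = 112.
Substituting, 28·(w − 4) = 112, so w − 4 = 4 and w* = 8.
Then z − 3 = 1.5·4 = 6, so z* = 9.

w* = 8, z* = 9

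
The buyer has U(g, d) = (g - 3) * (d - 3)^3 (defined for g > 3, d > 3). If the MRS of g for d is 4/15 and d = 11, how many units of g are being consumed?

MU_g = (d−3)^3, MU_d = 3·(g−3)·(d−3)^2.
MRS = (1/3)·(d−3)/(g−3).
Substitute d = 11: MRS = (8/3)/(g − 3). Setting this equal to 4/15 gives g − 3 = (8/3)/(4/15) = 10, so g = 13.

g = 13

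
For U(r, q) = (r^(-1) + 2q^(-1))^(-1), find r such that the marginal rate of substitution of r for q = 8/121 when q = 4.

For CES with ρ = -1, MRS = (1/2)·(q/r)^2.
Setting (1/2)·(4/r)^2 = 8/121 gives (4/r)^2 = 16/121, so 4/r = 4/11 and r = 11.

r = 11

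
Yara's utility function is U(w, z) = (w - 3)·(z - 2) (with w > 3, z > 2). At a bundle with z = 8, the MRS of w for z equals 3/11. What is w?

w = 25

MU_w = (z−2), MU_z = (w−3).
MRS = (z−2)/(w−3).
Substitute z = 8: MRS = 6/(w − 3). Setting this equal to 3/11 gives w − 3 = 6/(3/11) = 22, so w = 25.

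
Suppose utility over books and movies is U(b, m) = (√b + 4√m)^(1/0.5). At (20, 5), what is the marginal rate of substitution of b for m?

For CES with ρ = 0.5, MRS = (1/4)·√(m/b).
At (20, 5): MRS = 0.125.
The indifference curve has slope −0.125 at this bundle.

MRS = 0.125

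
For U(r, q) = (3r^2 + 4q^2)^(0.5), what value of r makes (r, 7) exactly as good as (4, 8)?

U depends on (r, q) only through S = 3r^2 + 4q^2, so equal utility means equal S. At (4, 8): S = 304.
With q = 7: 4·7^2 = 196, so 3r^2 = 304 − 196 = 108, i.e. r^2 = 36.
Hence r = √36 = 6.
Check: U(6, 7) = 17.4356.

r = 6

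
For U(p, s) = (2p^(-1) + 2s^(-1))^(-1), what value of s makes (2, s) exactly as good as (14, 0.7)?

U depends on (p, s) only through S = 2p^(-1) + 2s^(-1), so equal utility means equal S. At (14, 0.7): S = 3.
With p = 2: 2·2^(-1) = 1, so 2s^(-1) = 3 − 1 = 2, i.e. s^(-1) = 1.
Hence s = 1/1 = 1.
Check: U(2, 1) = 0.3333.

s = 1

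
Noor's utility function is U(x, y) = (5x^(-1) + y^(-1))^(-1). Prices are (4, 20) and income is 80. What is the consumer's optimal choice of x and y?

For CES with ρ = -1, MRS = (5/1)·(y/x)^2.
Tangency: set MRS = p_x/p_y = 4/20 = 0.2.
So (y/x)^2 = 1/25; taking the square root, y/x = 0.2, i.e. y = 0.2·x.
Substitute into the budget 4·x + 20·y = 80: 8·x = 80, so x* = 10 and y* = 0.2·10 = 2.

x* = 10, y* = 2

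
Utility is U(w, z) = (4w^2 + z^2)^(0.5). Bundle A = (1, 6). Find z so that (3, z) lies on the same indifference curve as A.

U depends on (w, z) only through S = 4w^2 + z^2, so equal utility means equal S. At (1, 6): S = 40.
With w = 3: 4·3^2 = 36, so z^2 = 40 − 36 = 4.
Hence z = √4 = 2.
Check: U(3, 2) = 6.3246.

z = 2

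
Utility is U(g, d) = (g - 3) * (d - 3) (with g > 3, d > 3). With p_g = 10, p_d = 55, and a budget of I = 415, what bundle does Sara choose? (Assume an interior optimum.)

g* = 14, d* = 5

MU_g = (d−3), MU_d = (g−3).
MRS = (d−3)/(g−3).
Tangency: set MRS = p_g/p_d = 10/55 = 2/11.
So (d − 3)/(g − 3) = 2/11, i.e. (d − 3) = (2/11)·(g − 3).
Rewrite the budget in excess-of-subsistence terms: 10·(g − 3) + 55·(d − 3) = 415 − 10·3 − 55·3 = 220.
Substituting, 20·(g − 3) = 220, so g − 3 = 11 and g* = 14.
Then d − 3 = (2/11)·11 = 2, so d* = 5.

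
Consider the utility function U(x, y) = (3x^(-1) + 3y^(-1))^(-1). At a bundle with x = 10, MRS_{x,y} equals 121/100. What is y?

y = 11

For CES with ρ = -1, MRS = (y/x)^2.
Setting (y/10)^2 = 121/100 gives y/10 = 1.1 and y = 11.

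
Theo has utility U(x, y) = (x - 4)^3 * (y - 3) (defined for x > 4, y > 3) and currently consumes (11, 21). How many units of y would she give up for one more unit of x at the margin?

MU_x = 3·(x−4)^2·(y−3), MU_y = (x−4)^3.
MRS = (3/1)·(y−3)/(x−4).
At (11, 21): MRS = 54/7.
The indifference curve has slope −54/7 at this bundle.

MRS = 54/7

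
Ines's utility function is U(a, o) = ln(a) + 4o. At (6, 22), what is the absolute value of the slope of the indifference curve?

MU_a = 1/a, MU_o = 4.
MRS = 1/a ÷ 4.
At (6, 22): MRS = 1/24.
That is, one extra unit of a is worth 1/24 units of o at the margin.

MRS = 1/24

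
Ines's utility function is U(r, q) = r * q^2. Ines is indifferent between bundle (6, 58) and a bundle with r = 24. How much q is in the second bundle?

q = 29

U(6, 58) = 20184.
Set U(24, q) = 20184 and solve.
With r = 24: q^2 = 20184/24 = 841; taking the square root, q = 29.
Check: U(24, 29) = 20184.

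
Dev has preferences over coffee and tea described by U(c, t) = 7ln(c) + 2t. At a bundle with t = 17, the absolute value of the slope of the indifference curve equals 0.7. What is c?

c = 5

MU_c = 7/c, MU_t = 2.
MRS = 7/c ÷ 2.
MRS depends only on c: 3.5/c = 0.7 ⇒ c = 3.5/0.7 = 5.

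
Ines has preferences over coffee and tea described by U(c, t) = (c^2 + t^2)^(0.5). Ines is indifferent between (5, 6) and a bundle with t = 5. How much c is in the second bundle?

U depends on (c, t) only through S = c^2 + t^2, so equal utility means equal S. At (5, 6): S = 61.
With t = 5: 5^2 = 25, so c^2 = 61 − 25 = 36.
Hence c = √36 = 6.
Check: U(6, 5) = 7.8102.

c = 6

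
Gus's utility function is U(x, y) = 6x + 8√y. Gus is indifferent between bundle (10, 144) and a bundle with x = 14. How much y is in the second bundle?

U(10, 144) = 156.
Set U(14, y) = 156 and solve.
With x = 14: 8√y = 156 − 6·14 = 72, so √y = 9 and y = 81.
Check: U(14, 81) = 156.

y = 81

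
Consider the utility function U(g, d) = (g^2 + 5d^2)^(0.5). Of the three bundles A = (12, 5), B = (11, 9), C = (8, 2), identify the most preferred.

Evaluate utility at each bundle:
U(A) = 16.401.
U(B) = 22.935.
U(C) = 9.165.
Highest utility is B, so B ≻ A ≻ C.

Bundle B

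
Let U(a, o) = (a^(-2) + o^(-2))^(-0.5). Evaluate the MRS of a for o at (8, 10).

For CES with ρ = -2, MRS = (o/a)^3.
At (8, 10): MRS = 125/64.
The indifference curve has slope −125/64 at this bundle.

MRS = 125/64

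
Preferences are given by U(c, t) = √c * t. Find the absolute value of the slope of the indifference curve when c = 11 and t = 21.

MRS = 21/22

MU_c = 0.5·c^(-0.5)·t and MU_t = √c.
MRS = MU_c/MU_t = (0.5)·t/c.
At (11, 21): MRS = 21/22.
The indifference curve has slope −21/22 at this bundle.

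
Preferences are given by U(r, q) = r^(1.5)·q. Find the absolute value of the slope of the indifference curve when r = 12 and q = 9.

MRS = 1.125

MU_r = 1.5·√r·q and MU_q = r^(1.5).
MRS = MU_r/MU_q = (1.5)·q/r.
At (12, 9): MRS = 1.125.
The indifference curve has slope −1.125 at this bundle.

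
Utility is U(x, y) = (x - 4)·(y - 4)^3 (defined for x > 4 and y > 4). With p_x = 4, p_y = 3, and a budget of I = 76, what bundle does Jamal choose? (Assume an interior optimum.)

x* = 7, y* = 16

MU_x = (y−4)^3, MU_y = 3·(x−4)·(y−4)^2.
MRS = (1/3)·(y−4)/(x−4).
Tangency: set MRS = p_x/p_y = 4/3.
So (1/3)·(y − 4)/(x − 4) = 4/3, i.e. (y − 4) = 4·(x − 4).
Rewrite the budget in excess-of-subsistence terms: 4·(x − 4) + 3·(y − 4) = 76 − 4·4 − 3·4 = 48.
Substituting, 16·(x − 4) = 48, so x − 4 = 3 and x* = 7.
Then y − 4 = 4·3 = 12, so y* = 16.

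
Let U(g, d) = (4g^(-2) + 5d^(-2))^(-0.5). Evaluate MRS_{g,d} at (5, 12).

For CES with ρ = -2, MRS = (4/5)·(d/g)^3.
At (5, 12): MRS = 6912/625.
The indifference curve has slope −6912/625 at this bundle.

MRS = 6912/625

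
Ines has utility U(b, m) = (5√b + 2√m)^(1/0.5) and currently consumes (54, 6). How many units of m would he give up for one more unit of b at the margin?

For CES with ρ = 0.5, MRS = (5/2)·√(m/b).
At (54, 6): MRS = 5/6.
That is, one extra unit of b is worth 5/6 units of m at the margin.

MRS = 5/6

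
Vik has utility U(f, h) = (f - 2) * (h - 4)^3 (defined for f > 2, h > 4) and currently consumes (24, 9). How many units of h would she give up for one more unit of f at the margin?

MU_f = (h−4)^3, MU_h = 3·(f−2)·(h−4)^2.
MRS = (1/3)·(h−4)/(f−2).
At (24, 9): MRS = 5/66.
So at (24, 9) the consumer would give up 5/66 units of h for one more unit of f.

MRS = 5/66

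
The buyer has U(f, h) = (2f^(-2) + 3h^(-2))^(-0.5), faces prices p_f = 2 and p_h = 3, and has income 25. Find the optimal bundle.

f* = 5, h* = 5

For CES with ρ = -2, MRS = (2/3)·(h/f)^3.
Tangency: set MRS = p_f/p_h = 2/3.
So (h/f)^3 = 1; taking the cube root, h/f = 1, i.e. h = f.
Substitute into the budget 2·f + 3·h = 25: 5·f = 25, so f* = 5 and h* = 5.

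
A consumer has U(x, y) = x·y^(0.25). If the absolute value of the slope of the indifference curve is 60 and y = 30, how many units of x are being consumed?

MU_x = y^(0.25) and MU_y = 0.25·x·y^(-0.75).
MRS = MU_x/MU_y = (4)·y/x.
Substitute y = 30: MRS = 120/x. Setting 120/x = 60 gives x = 120/60 = 2.

x = 2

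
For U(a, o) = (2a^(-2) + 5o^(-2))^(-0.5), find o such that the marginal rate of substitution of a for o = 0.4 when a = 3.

o = 3

For CES with ρ = -2, MRS = (2/5)·(o/a)^3.
Setting (2/5)·(o/3)^3 = 0.4 gives (o/3)^3 = 1, so o/3 = 1 and o = 3.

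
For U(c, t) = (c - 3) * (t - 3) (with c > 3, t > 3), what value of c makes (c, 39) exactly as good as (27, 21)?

U(27, 21) = 432.
Set U(c, 39) = 432 and solve.
With t = 39: (39 − 3) = 36, so (c − 3) = 432/36 = 12.
So c = 3 + 12 = 15.
Check: U(15, 39) = 432.

c = 15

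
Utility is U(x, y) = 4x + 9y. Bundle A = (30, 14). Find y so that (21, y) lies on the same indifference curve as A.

U(30, 14) = 246.
Set U(21, y) = 246 and solve.
4·21 + 9y = 246 ⇒ 9y = 162 ⇒ y = 18.
Check: U(21, 18) = 246.

y = 18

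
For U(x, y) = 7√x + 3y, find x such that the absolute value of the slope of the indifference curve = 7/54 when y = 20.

MU_x = 7/(2√x), MU_y = 3.
MRS = 7/(2√x) ÷ 3.
MRS depends only on x: (7/6)/√x = 7/54 ⇒ √x = (7/6)/(7/54) = 9 ⇒ x = 81.

x = 81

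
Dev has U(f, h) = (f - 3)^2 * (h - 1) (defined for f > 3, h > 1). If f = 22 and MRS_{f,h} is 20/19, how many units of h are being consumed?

h = 11

MU_f = 2·(f−3)·(h−1), MU_h = (f−3)^2.
MRS = (2/1)·(h−1)/(f−3).
Substitute f = 22: MRS = (h − 1)/9.5. Setting this equal to 20/19 gives h − 1 = (20/19)·9.5 = 10, so h = 11.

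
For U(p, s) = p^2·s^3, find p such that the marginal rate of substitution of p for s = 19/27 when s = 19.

MU_p = 2·p·s^3 and MU_s = 3·p^2·s^2.
MRS = MU_p/MU_s = (2/3)·s/p.
Substitute s = 19: MRS = (38/3)/p. Setting (38/3)/p = 19/27 gives p = (38/3)/(19/27) = 18.

p = 18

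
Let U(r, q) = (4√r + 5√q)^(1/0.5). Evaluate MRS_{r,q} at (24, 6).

For CES with ρ = 0.5, MRS = (4/5)·√(q/r).
At (24, 6): MRS = 0.4.
That is, one extra unit of r is worth 0.4 units of q at the margin.

MRS = 0.4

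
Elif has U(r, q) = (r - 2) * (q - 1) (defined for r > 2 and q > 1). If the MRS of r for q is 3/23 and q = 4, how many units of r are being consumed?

r = 25

MU_r = (q−1), MU_q = (r−2).
MRS = (q−1)/(r−2).
Substitute q = 4: MRS = 3/(r − 2). Setting this equal to 3/23 gives r − 2 = 3/(3/23) = 23, so r = 25.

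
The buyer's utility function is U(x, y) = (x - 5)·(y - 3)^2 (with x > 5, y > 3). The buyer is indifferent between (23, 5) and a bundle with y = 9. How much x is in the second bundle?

x = 7

U(23, 5) = 72.
Set U(x, 9) = 72 and solve.
With y = 9: (9 − 3)^2 = 36, so (x − 5) = 72/36 = 2.
So x = 5 + 2 = 7.
Check: U(7, 9) = 72.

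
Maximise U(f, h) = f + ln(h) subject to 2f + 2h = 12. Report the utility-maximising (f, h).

MU_f = 1, MU_h = 1/h.
MRS = 1 ÷ (1/h).
Tangency: set MRS = p_f/p_h = 2/2 = 1.
MRS depends only on h: h = 1 ⇒ h* = 1.
From the budget, 2·f = 12 − 2·1 = 10, so f* = 5.

f* = 5, h* = 1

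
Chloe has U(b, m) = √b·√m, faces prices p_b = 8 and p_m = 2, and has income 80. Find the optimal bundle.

MU_b = 0.5·b^(-0.5)·√m and MU_m = 0.5·√b·m^(-0.5).
MRS = MU_b/MU_m = m/b.
Tangency: set MRS = p_b/p_m = 8/2 = 4.
So m/b = 4, i.e. m = 4·b.
Substitute into the budget 8·b + 2·m = 80: 16·b = 80, so b* = 5.
Then m* = 4·5 = 20.

b* = 5, m* = 20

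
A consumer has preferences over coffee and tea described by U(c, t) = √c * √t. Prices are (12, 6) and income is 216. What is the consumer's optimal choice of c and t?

c* = 9, t* = 18

MU_c = 0.5·c^(-0.5)·√t and MU_t = 0.5·√c·t^(-0.5).
MRS = MU_c/MU_t = t/c.
Tangency: set MRS = p_c/p_t = 12/6 = 2.
So t/c = 2, i.e. t = 2·c.
Substitute into the budget 12·c + 6·t = 216: 24·c = 216, so c* = 9.
Then t* = 2·9 = 18.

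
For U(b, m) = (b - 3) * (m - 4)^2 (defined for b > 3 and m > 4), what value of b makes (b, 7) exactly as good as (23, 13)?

b = 183

U(23, 13) = 1620.
Set U(b, 7) = 1620 and solve.
With m = 7: (7 − 4)^2 = 9, so (b − 3) = 1620/9 = 180.
So b = 3 + 180 = 183.
Check: U(183, 7) = 1620.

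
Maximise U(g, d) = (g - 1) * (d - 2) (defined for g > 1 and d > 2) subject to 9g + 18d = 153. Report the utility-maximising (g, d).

g* = 7, d* = 5

MU_g = (d−2), MU_d = (g−1).
MRS = (d−2)/(g−1).
Tangency: set MRS = p_g/p_d = 9/18 = 0.5.
So (d − 2)/(g − 1) = 0.5, i.e. (d − 2) = 0.5·(g − 1).
Rewrite the budget in excess-of-subsistence terms: 9·(g − 1) + 18·(d − 2) = 153 − 9·1 − 18·2 = 108.
Substituting, 18·(g − 1) = 108, so g − 1 = 6 and g* = 7.
Then d − 2 = 0.5·6 = 3, so d* = 5.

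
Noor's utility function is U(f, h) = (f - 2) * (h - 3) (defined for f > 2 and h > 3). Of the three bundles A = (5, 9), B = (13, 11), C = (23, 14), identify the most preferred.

Evaluate utility at each bundle:
U(A) = 18.
U(B) = 88.
U(C) = 231.
Highest utility is C, so C ≻ B ≻ A.

Bundle C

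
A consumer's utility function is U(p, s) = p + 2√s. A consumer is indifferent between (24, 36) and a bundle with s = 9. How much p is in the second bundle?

p = 30

U(24, 36) = 36.
Set U(p, 9) = 36 and solve.
With s = 9: √9 = 3, so p = 36 − 2·3 = 30.
Check: U(30, 9) = 36.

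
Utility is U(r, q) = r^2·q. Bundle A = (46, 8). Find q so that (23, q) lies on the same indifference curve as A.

q = 32

U(46, 8) = 16928.
Set U(23, q) = 16928 and solve.
With r = 23: 23^2 = 529, so q = 16928/529 = 32.
Check: U(23, 32) = 16928.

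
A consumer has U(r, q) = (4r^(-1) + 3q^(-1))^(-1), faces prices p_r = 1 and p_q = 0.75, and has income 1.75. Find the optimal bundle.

For CES with ρ = -1, MRS = (4/3)·(q/r)^2.
Tangency: set MRS = p_r/p_q = 1/0.75 = 4/3.
So (q/r)^2 = 1; taking the square root, q/r = 1, i.e. q = r.
Substitute into the budget 1·r + 0.75·q = 1.75: 1.75·r = 1.75, so r* = 1 and q* = 1.

r* = 1, q* = 1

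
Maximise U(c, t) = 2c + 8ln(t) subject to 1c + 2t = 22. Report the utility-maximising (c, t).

MU_c = 2, MU_t = 8/t.
MRS = 2 ÷ (8/t).
Tangency: set MRS = p_c/p_t = 1/2 = 0.5.
MRS depends only on t: 0.25·t = 0.5 ⇒ t* = 0.5/0.25 = 2.
From the budget, 1·c = 22 − 2·2 = 18, so c* = 18.

c* = 18, t* = 2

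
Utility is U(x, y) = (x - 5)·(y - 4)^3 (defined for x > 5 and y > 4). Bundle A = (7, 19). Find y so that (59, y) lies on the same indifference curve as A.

U(7, 19) = 6750.
Set U(59, y) = 6750 and solve.
With x = 59: (59 − 5) = 54, so (y − 4)^3 = 6750/54 = 125.
Taking the cube root (with y > 4): y − 4 = 5, so y = 9.
Check: U(59, 9) = 6750.

y = 9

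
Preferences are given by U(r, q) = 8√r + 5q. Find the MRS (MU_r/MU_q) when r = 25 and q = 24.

MU_r = 8/(2√r), MU_q = 5.
MRS = 8/(2√r) ÷ 5.
At (25, 24): MRS = 4/25.
That is, one extra unit of r is worth 4/25 units of q at the margin.

MRS = 4/25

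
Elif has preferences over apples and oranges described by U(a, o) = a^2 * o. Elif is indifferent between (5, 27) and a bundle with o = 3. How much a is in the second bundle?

a = 15

U(5, 27) = 675.
Set U(a, 3) = 675 and solve.
With o = 3: a^2 = 675/3 = 225; taking the square root, a = 15.
Check: U(15, 3) = 675.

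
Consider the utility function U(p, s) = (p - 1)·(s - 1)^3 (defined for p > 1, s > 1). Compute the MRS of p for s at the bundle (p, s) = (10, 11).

MU_p = (s−1)^3, MU_s = 3·(p−1)·(s−1)^2.
MRS = (1/3)·(s−1)/(p−1).
At (10, 11): MRS = 10/27.
The indifference curve has slope −10/27 at this bundle.

MRS = 10/27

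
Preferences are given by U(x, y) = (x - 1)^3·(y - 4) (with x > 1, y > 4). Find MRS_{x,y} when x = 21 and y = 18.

MU_x = 3·(x−1)^2·(y−4), MU_y = (x−1)^3.
MRS = (3/1)·(y−4)/(x−1).
At (21, 18): MRS = 2.1.
The indifference curve has slope −2.1 at this bundle.

MRS = 2.1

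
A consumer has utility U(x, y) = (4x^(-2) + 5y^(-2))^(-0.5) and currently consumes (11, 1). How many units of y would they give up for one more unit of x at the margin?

For CES with ρ = -2, MRS = (4/5)·(y/x)^3.
At (11, 1): MRS = 4/6655.
So at (11, 1) the consumer would give up 4/6655 units of y for one more unit of x.

MRS = 4/6655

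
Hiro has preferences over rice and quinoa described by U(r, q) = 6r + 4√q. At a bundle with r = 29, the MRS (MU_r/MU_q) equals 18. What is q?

q = 36

MU_r = 6, MU_q = 4/(2√q).
MRS = 6 ÷ (4/(2√q)).
MRS depends only on q: 3·√q = 18 ⇒ √q = 18/3 = 6 ⇒ q = 36.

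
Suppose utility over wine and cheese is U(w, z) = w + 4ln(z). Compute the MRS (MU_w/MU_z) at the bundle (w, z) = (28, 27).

MU_w = 1, MU_z = 4/z.
MRS = 1 ÷ (4/z).
At (28, 27): MRS = 6.75.
That is, one extra unit of w is worth 6.75 units of z at the margin.

MRS = 6.75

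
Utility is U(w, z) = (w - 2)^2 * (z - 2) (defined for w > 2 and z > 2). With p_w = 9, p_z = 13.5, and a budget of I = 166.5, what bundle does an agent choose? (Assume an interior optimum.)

MU_w = 2·(w−2)·(z−2), MU_z = (w−2)^2.
MRS = (2/1)·(z−2)/(w−2).
Tangency: set MRS = p_w/p_z = 9/13.5 = 2/3.
So (2/1)·(z − 2)/(w − 2) = 2/3, i.e. (z − 2) = (1/3)·(w − 2).
Rewrite the budget in excess-of-subsistence terms: 9·(w − 2) + 13.5·(z − 2) = 166.5 − 9·2 − 13.5·2 = 121.5.
Substituting, 13.5·(w − 2) = 121.5, so w − 2 = 9 and w* = 11.
Then z − 2 = (1/3)·9 = 3, so z* = 5.

w* = 11, z* = 5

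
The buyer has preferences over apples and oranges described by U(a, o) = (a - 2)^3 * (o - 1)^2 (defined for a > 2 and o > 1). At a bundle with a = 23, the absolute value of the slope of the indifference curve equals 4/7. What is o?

MU_a = 3·(a−2)^2·(o−1)^2, MU_o = 2·(a−2)^3·(o−1).
MRS = (3/2)·(o−1)/(a−2).
Substitute a = 23: MRS = (o − 1)/14. Setting this equal to 4/7 gives o − 1 = (4/7)·14 = 8, so o = 9.

o = 9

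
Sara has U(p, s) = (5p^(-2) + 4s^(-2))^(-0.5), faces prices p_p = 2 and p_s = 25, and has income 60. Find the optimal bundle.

p* = 5, s* = 2

For CES with ρ = -2, MRS = (5/4)·(s/p)^3.
Tangency: set MRS = p_p/p_s = 2/25.
So (s/p)^3 = 8/125; taking the cube root, s/p = 0.4, i.e. s = 0.4·p.
Substitute into the budget 2·p + 25·s = 60: 12·p = 60, so p* = 5 and s* = 0.4·5 = 2.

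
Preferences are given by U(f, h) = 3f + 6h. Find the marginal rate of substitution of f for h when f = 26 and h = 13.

MRS = 0.5

MU_f = 3, MU_h = 6, so MRS = 3/6 = 0.5 at every bundle.
At (26, 13): MRS = 0.5.
So at (26, 13) the consumer would give up 0.5 units of h for one more unit of f.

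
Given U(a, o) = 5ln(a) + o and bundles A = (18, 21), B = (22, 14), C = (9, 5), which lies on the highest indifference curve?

Evaluate utility at each bundle:
U(A) = 35.452.
U(B) = 29.455.
U(C) = 15.986.
Highest utility is A, so A ≻ B ≻ C.

Bundle A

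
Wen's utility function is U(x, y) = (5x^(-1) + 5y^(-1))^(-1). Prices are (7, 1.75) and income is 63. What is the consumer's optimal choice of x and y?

x* = 6, y* = 12

For CES with ρ = -1, MRS = (y/x)^2.
Tangency: set MRS = p_x/p_y = 7/1.75 = 4.
So (y/x)^2 = 4; taking the square root, y/x = 2, i.e. y = 2·x.
Substitute into the budget 7·x + 1.75·y = 63: 10.5·x = 63, so x* = 6 and y* = 2·6 = 12.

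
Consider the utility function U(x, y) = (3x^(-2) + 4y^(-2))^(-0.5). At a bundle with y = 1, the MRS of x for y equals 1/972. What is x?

x = 9

For CES with ρ = -2, MRS = (3/4)·(y/x)^3.
Setting (3/4)·(1/x)^3 = 1/972 gives (1/x)^3 = 1/729, so 1/x = 1/9 and x = 9.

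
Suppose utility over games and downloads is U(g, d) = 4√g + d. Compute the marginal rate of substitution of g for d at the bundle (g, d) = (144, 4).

MU_g = 4/(2√g), MU_d = 1.
MRS = 4/(2√g) ÷ 1.
At (144, 4): MRS = 1/6.
That is, one extra unit of g is worth 1/6 units of d at the margin.

MRS = 1/6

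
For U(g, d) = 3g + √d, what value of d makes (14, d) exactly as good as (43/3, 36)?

U(43/3, 36) = 49.
Set U(14, d) = 49 and solve.
With g = 14: √d = 49 − 3·14 = 7, so √d = 7 and d = 49.
Check: U(14, 49) = 49.

d = 49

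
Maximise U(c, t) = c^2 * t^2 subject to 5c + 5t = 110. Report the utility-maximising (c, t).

c* = 11, t* = 11

MU_c = 2·c·t^2 and MU_t = 2·c^2·t.
MRS = MU_c/MU_t = t/c.
Tangency: set MRS = p_c/p_t = 5/5 = 1.
So t/c = 1, i.e. t = c.
Substitute into the budget 5·c + 5·t = 110: 10·c = 110, so c* = 11.
Then t* = 11.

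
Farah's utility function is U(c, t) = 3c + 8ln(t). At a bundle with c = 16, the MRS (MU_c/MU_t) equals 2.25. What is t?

MU_c = 3, MU_t = 8/t.
MRS = 3 ÷ (8/t).
MRS depends only on t: 0.375·t = 2.25 ⇒ t = 2.25/0.375 = 6.

t = 6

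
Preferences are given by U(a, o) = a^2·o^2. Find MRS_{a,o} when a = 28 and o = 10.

MRS = 5/14

MU_a = 2·a·o^2 and MU_o = 2·a^2·o.
MRS = MU_a/MU_o = o/a.
At (28, 10): MRS = 5/14.
That is, one extra unit of a is worth 5/14 units of o at the margin.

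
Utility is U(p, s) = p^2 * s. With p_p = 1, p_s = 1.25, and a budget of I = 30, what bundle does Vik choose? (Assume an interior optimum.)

p* = 20, s* = 8

MU_p = 2·p·s and MU_s = p^2.
MRS = MU_p/MU_s = (2/1)·s/p.
Tangency: set MRS = p_p/p_s = 1/1.25 = 0.8.
So (2/1)·s/p = 0.8, i.e. s = 0.4·p.
Substitute into the budget 1·p + 1.25·s = 30: 1.5·p = 30, so p* = 20.
Then s* = 0.4·20 = 8.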